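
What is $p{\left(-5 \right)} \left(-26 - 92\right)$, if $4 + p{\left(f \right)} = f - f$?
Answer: $472$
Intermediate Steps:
$p{\left(f \right)} = -4$ ($p{\left(f \right)} = -4 + \left(f - f\right) = -4 + 0 = -4$)
$p{\left(-5 \right)} \left(-26 - 92\right) = - 4 \left(-26 - 92\right) = \left(-4\right) \left(-118\right) = 472$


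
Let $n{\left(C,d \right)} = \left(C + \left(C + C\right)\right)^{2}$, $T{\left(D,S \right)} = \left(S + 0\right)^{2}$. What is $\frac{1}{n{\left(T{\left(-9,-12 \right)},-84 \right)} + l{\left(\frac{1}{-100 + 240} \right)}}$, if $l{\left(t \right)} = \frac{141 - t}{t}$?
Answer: $\frac{1}{206363} \approx 4.8458 \cdot 10^{-6}$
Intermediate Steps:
$T{\left(D,S \right)} = S^{2}$
$n{\left(C,d \right)} = 9 C^{2}$ ($n{\left(C,d \right)} = \left(C + 2 C\right)^{2} = \left(3 C\right)^{2} = 9 C^{2}$)
$l{\left(t \right)} = \frac{141 - t}{t}$
$\frac{1}{n{\left(T{\left(-9,-12 \right)},-84 \right)} + l{\left(\frac{1}{-100 + 240} \right)}} = \frac{1}{9 \left(\left(-12\right)^{2}\right)^{2} + \frac{141 - \frac{1}{-100 + 240}}{\frac{1}{-100 + 240}}} = \frac{1}{9 \cdot 144^{2} + \frac{141 - \frac{1}{140}}{\frac{1}{140}}} = \frac{1}{9 \cdot 20736 + \frac{1}{\frac{1}{140}} \left(141 - \frac{1}{140}\right)} = \frac{1}{186624 + 140 \left(141 - \frac{1}{140}\right)} = \frac{1}{186624 + 140 \cdot \frac{19739}{140}} = \frac{1}{186624 + 19739} = \frac{1}{206363}$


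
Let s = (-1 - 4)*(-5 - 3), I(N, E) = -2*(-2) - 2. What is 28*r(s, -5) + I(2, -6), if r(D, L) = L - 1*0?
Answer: -138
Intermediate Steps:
I(N, E) = 2 (I(N, E) = 4 - 2 = 2)
s = 40 (s = -5*(-8) = 40)
r(D, L) = L (r(D, L) = L + 0 = L)
28*r(s, -5) + I(2, -6) = 28*(-5) + 2 = -140 + 2 = -138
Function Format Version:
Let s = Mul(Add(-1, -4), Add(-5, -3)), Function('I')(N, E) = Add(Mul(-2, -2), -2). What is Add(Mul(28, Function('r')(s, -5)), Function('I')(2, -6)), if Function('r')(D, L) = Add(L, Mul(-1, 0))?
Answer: -138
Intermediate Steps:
Function('I')(N, E) = 2 (Function('I')(N, E) = Add(4, -2) = 2)
s = 40 (s = Mul(-5, -8) = 40)
Function('r')(D, L) = L (Function('r')(D, L) = Add(L, 0) = L)
Add(Mul(28, Function('r')(s, -5)), Function('I')(2, -6)) = Add(Mul(28, -5), 2) = Add(-140, 2) = -138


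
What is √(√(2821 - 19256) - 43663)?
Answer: √(-43663 + I*√16435) ≈ 0.3068 + 208.96*I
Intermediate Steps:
√(√(2821 - 19256) - 43663) = √(√(-16435) - 43663) = √(I*√16435 - 43663) = √(-43663 + I*√16435)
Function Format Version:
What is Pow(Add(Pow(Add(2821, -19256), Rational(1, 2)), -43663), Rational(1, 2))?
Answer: Pow(Add(-43663, Mul(I, Pow(16435, Rational(1, 2)))), Rational(1, 2)) ≈ Add(0.3068, Mul(208.96, I))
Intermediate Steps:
Pow(Add(Pow(Add(2821, -19256), Rational(1, 2)), -43663), Rational(1, 2)) = Pow(Add(Pow(-16435, Rational(1, 2)), -43663), Rational(1, 2)) = Pow(Add(Mul(I, Pow(16435, Rational(1, 2))), -43663), Rational(1, 2)) = Pow(Add(-43663, Mul(I, Pow(16435, Rational(1, 2)))), Rational(1, 2))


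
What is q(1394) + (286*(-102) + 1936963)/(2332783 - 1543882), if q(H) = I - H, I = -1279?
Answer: -2106824582/788901 ≈ -2670.6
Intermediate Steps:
q(H) = -1279 - H
q(1394) + (286*(-102) + 1936963)/(2332783 - 1543882) = (-1279 - 1*1394) + (286*(-102) + 1936963)/(2332783 - 1543882) = (-1279 - 1394) + (-29172 + 1936963)/788901 = -2673 + 1907791*(1/788901) = -2673 + 1907791/788901 = -2106824582/788901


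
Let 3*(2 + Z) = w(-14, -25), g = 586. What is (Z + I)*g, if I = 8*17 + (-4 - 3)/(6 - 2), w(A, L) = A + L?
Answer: 139761/2 ≈ 69881.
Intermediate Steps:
I = 537/4 (I = 136 - 7/4 = 537/4 ≈ 134.25)
Z = -15 (Z = -2 + (-14 - 25)/3 = -2 + (1/3)*(-39) = -2 - 13 = -15)
(Z + I)*g = (-15 + 537/4)*586 = (477/4)*586 = 139761/2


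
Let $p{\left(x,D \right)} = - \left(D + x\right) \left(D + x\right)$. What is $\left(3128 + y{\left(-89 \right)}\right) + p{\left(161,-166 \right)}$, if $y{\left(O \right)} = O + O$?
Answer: $2925$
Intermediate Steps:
$y{\left(O \right)} = 2 O$
$p{\left(x,D \right)} = - \left(D + x\right)^{2}$
$\left(3128 + y{\left(-89 \right)}\right) + p{\left(161,-166 \right)} = \left(3128 + 2 \left(-89\right)\right) - \left(-166 + 161\right)^{2} = \left(3128 - 178\right) - \left(-5\right)^{2} = 2950 - 25 = 2925$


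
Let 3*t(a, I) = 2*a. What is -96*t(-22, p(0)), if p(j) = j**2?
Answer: 1408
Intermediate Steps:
t(a, I) = 2*a/3 (t(a, I) = (2*a)/3 = 2*a/3)
-96*t(-22, p(0)) = -64*(-22) = -96*(-44/3) = 1408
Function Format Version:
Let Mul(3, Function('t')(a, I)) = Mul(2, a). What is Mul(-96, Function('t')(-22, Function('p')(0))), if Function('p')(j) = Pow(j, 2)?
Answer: 1408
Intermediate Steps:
Function('t')(a, I) = Mul(Rational(2, 3), a) (Function('t')(a, I) = Mul(Rational(1, 3), Mul(2, a)) = Mul(Rational(2, 3), a))
Mul(-96, Function('t')(-22, Function('p')(0))) = Mul(-96, Mul(Rational(2, 3), -22)) = Mul(-96, Rational(-44, 3)) = 1408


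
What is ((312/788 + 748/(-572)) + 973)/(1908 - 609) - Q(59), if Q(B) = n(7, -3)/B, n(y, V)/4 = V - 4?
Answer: 240030254/196277601 ≈ 1.2229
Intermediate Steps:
n(y, V) = -16 + 4*V (n(y, V) = 4*(V - 4) = 4*(-4 + V) = -16 + 4*V)
Q(B) = -28/B (Q(B) = (-16 + 4*(-3))/B = (-16 - 12)/B = -28/B)
((312/788 + 748/(-572)) + 973)/(1908 - 609) - Q(59) = ((312/788 + 748/(-572)) + 973)/(1908 - 609) - (-28)/59 = ((312*(1/788) + 748*(-1/572)) + 973)/1299 - (-28)/59 = ((78/197 - 17/13) + 973)*(1/1299) - 1*(-28/59) = (-2335/2561 + 973)*(1/1299) + 28/59 = (2489518/2561)*(1/1299) + 28/59 = 2489518/3326739 + 28/59 = 240030254/196277601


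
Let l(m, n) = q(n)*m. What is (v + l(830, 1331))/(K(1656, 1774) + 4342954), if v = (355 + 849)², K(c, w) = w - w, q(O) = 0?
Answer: 103544/310211 ≈ 0.33379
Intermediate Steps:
K(c, w) = 0
l(m, n) = 0 (l(m, n) = 0*m = 0)
v = 1449616 (v = 1204² = 1449616)
(v + l(830, 1331))/(K(1656, 1774) + 4342954) = (1449616 + 0)/(0 + 4342954) = 1449616/4342954 = 1449616*(1/4342954) = 103544/310211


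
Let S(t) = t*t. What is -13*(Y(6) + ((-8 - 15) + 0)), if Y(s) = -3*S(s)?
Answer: 1703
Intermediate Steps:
S(t) = t**2
Y(s) = -3*s**2
-13*(Y(6) + ((-8 - 15) + 0)) = -13*(-3*6**2 + ((-8 - 15) + 0)) = -13*(-3*36 + (-23 + 0)) = -13*(-108 - 23) = -13*(-131) = 1703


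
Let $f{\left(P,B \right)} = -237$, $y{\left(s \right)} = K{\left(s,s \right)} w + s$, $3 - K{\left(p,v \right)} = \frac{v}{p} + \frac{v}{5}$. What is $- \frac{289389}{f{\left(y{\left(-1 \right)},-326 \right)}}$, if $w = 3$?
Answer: $\frac{96463}{79} \approx 1221.1$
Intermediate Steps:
$K{\left(p,v \right)} = 3 - \frac{v}{5} - \frac{v}{p}$ ($K{\left(p,v \right)} = 3 - \left(\frac{v}{p} + \frac{v}{5}\right) = 3 - \left(\frac{v}{5} + \frac{v}{p}\right) = 3 - \frac{v}{5} - \frac{v}{p}$)
$y{\left(s \right)} = 6 + \frac{2 s}{5}$ ($y{\left(s \right)} = \left(3 - \frac{s}{5} - \frac{s}{s}\right) 3 + s = \left(3 - \frac{s}{5} - 1\right) 3 + s = \left(2 - \frac{s}{5}\right) 3 + s = \left(6 - \frac{3 s}{5}\right) + s = 6 + \frac{2 s}{5}$)
$- \frac{289389}{f{\left(y{\left(-1 \right)},-326 \right)}} = - \frac{289389}{-237} = \left(-289389\right) \left(- \frac{1}{237}\right) = \frac{96463}{79}$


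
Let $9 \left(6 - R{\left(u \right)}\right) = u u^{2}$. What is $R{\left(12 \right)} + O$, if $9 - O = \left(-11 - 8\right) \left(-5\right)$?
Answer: $-272$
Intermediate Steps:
$R{\left(u \right)} = 6 - \frac{u^{3}}{9}$ ($R{\left(u \right)} = 6 - \frac{u u^{2}}{9} = 6 - \frac{u^{3}}{9}$)
$O = -86$ ($O = 9 - \left(-11 - 8\right) \left(-5\right) = 9 - \left(-19\right) \left(-5\right) = 9 - 95 = -86$)
$R{\left(12 \right)} + O = \left(6 - \frac{12^{3}}{9}\right) - 86 = \left(6 - 192\right) - 86 = -186 - 86 = -272$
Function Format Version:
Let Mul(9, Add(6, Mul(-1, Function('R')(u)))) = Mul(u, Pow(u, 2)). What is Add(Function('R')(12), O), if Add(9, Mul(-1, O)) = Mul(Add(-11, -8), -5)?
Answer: -272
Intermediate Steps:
Function('R')(u) = Add(6, Mul(Rational(-1, 9), Pow(u, 3))) (Function('R')(u) = Add(6, Mul(Rational(-1, 9), Mul(u, Pow(u, 2)))) = Add(6, Mul(Rational(-1, 9), Pow(u, 3))))
O = -86 (O = Add(9, Mul(-1, Mul(Add(-11, -8), -5))) = Add(9, Mul(-1, Mul(-19, -5))) = Add(9, Mul(-1, 95)) = Add(9, -95) = -86)
Add(Function('R')(12), O) = Add(Add(6, Mul(Rational(-1, 9), Pow(12, 3))), -86) = Add(Add(6, Mul(Rational(-1, 9), 1728)), -86) = Add(Add(6, -192), -86) = Add(-186, -86) = -272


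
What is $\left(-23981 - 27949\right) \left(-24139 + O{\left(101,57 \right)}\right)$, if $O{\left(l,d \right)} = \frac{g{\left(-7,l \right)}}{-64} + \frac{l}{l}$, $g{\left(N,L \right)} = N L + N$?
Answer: $\frac{20046511935}{16} \approx 1.2529 \cdot 10^{9}$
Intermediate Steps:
$g{\left(N,L \right)} = N + L N$ ($g{\left(N,L \right)} = L N + N = N + L N$)
$O{\left(l,d \right)} = \frac{71}{64} + \frac{7 l}{64}$ ($O{\left(l,d \right)} = \frac{\left(-7\right) \left(1 + l\right)}{-64} + \frac{l}{l} = \left(-7 - 7 l\right) \left(- \frac{1}{64}\right) + 1 = \left(\frac{7}{64} + \frac{7 l}{64}\right) + 1 = \frac{71}{64} + \frac{7 l}{64}$)
$\left(-23981 - 27949\right) \left(-24139 + O{\left(101,57 \right)}\right) = \left(-23981 - 27949\right) \left(-24139 + \left(\frac{71}{64} + \frac{7}{64} \cdot 101\right)\right) = - 51930 \left(-24139 + \left(\frac{71}{64} + \frac{707}{64}\right)\right) = - 51930 \left(-24139 + \frac{389}{32}\right) = \left(-51930\right) \left(- \frac{772059}{32}\right) = \frac{20046511935}{16}$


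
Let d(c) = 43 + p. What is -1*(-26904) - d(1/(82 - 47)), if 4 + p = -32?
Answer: 26897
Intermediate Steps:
p = -36 (p = -4 - 32 = -36)
d(c) = 7 (d(c) = 43 - 36 = 7)
-1*(-26904) - d(1/(82 - 47)) = -1*(-26904) - 1*7 = 26904 - 7 = 26897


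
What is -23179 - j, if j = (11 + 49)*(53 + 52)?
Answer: -29479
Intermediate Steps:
j = 6300 (j = 60*105 = 6300)
-23179 - j = -23179 - 1*6300 = -23179 - 6300 = -29479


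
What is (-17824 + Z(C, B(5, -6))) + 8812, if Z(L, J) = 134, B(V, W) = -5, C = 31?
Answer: -8878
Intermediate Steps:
(-17824 + Z(C, B(5, -6))) + 8812 = (-17824 + 134) + 8812 = -17690 + 8812 = -8878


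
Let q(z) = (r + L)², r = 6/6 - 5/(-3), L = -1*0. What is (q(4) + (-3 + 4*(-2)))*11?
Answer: -385/9 ≈ -42.778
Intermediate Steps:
L = 0
r = 8/3 (r = 6*(⅙) - 5*(-⅓) = 1 + 5/3 = 8/3 ≈ 2.6667)
q(z) = 64/9 (q(z) = (8/3 + 0)² = (8/3)² = 64/9)
(q(4) + (-3 + 4*(-2)))*11 = (64/9 + (-3 + 4*(-2)))*11 = (64/9 + (-3 - 8))*11 = (64/9 - 11)*11 = -35/9*11 = -385/9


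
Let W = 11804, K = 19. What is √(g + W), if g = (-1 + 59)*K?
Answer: 3*√1434 ≈ 113.60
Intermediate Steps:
g = 1102 (g = (-1 + 59)*19 = 58*19 = 1102)
√(g + W) = √(1102 + 11804) = √12906 = 3*√1434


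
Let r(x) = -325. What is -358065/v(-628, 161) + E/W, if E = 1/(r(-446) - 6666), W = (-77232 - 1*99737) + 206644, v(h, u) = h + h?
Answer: 74283421913869/260567153800 ≈ 285.08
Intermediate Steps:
v(h, u) = 2*h
W = 29675 (W = (-77232 - 99737) + 206644 = -176969 + 206644 = 29675)
E = -1/6991 (E = 1/(-325 - 6666) = 1/(-6991) = -1/6991 ≈ -0.00014304)
-358065/v(-628, 161) + E/W = -358065/(2*(-628)) - 1/6991/29675 = -358065/(-1256) - 1/6991*1/29675 = -358065*(-1/1256) - 1/207457925 = 358065/1256 - 1/207457925 = 74283421913869/260567153800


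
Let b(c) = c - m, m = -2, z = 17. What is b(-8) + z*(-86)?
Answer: -1468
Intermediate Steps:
b(c) = 2 + c (b(c) = c - 1*(-2) = c + 2 = 2 + c)
b(-8) + z*(-86) = (2 - 8) + 17*(-86) = -6 - 1462 = -1468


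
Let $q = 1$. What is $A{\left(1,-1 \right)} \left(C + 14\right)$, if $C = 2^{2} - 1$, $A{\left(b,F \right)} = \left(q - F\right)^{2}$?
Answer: $68$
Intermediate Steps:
$A{\left(b,F \right)} = \left(1 - F\right)^{2}$
$C = 3$ ($C = 4 - 1 = 3$)
$A{\left(1,-1 \right)} \left(C + 14\right) = \left(-1 - 1\right)^{2} \left(3 + 14\right) = \left(-2\right)^{2} \cdot 17 = 4 \cdot 17 = 68$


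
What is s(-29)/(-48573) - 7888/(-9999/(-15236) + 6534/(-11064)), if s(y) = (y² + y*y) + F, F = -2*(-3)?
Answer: -7119377877016/59307633 ≈ -1.2004e+5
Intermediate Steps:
F = 6
s(y) = 6 + 2*y² (s(y) = (y² + y*y) + 6 = (y² + y²) + 6 = 2*y² + 6 = 6 + 2*y²)
s(-29)/(-48573) - 7888/(-9999/(-15236) + 6534/(-11064)) = (6 + 2*(-29)²)/(-48573) - 7888/(-9999/(-15236) + 6534/(-11064)) = (6 + 2*841)*(-1/48573) - 7888/(-9999*(-1/15236) + 6534*(-1/11064)) = (6 + 1682)*(-1/48573) - 7888/(9999/15236 - 1089/1844) = 1688*(-1/48573) - 7888/230769/3511898 = -1688/48573 - 7888*3511898/230769 = -1688/48573 - 27701851424/230769 = -7119377877016/59307633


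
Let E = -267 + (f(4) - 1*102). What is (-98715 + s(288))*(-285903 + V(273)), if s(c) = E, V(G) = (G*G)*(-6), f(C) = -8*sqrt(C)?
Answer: 72647930700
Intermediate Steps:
E = -385 (E = -267 + (-8*sqrt(4) - 1*102) = -267 + (-8*2 - 102) = -267 + (-16 - 102) = -267 - 118 = -385)
V(G) = -6*G**2 (V(G) = G**2*(-6) = -6*G**2)
s(c) = -385
(-98715 + s(288))*(-285903 + V(273)) = (-98715 - 385)*(-285903 - 6*273**2) = -99100*(-285903 - 6*74529) = -99100*(-285903 - 447174) = -99100*(-733077) = 72647930700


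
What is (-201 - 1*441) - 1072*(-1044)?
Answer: 1118526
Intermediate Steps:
(-201 - 1*441) - 1072*(-1044) = (-201 - 441) + 1119168 = -642 + 1119168 = 1118526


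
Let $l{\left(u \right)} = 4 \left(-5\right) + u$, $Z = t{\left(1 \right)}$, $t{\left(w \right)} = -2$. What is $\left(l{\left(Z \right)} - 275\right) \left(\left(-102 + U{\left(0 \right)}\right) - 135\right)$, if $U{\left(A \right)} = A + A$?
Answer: $70389$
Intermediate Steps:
$Z = -2$
$U{\left(A \right)} = 2 A$
$l{\left(u \right)} = -20 + u$
$\left(l{\left(Z \right)} - 275\right) \left(\left(-102 + U{\left(0 \right)}\right) - 135\right) = \left(\left(-20 - 2\right) - 275\right) \left(\left(-102 + 2 \cdot 0\right) - 135\right) = \left(-22 - 275\right) \left(\left(-102 + 0\right) - 135\right) = - 297 \left(-102 - 135\right) = \left(-297\right) \left(-237\right) = 70389$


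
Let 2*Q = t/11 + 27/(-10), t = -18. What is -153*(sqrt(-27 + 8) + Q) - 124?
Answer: 45701/220 - 153*I*sqrt(19) ≈ 207.73 - 666.91*I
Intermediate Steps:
Q = -477/220 (Q = (-18/11 + 27/(-10))/2 = (-18*1/11 + 27*(-1/10))/2 = (-18/11 - 27/10)/2 = (1/2)*(-477/110) = -477/220 ≈ -2.1682)
-153*(sqrt(-27 + 8) + Q) - 124 = -153*(sqrt(-27 + 8) - 477/220) - 124 = -153*(sqrt(-19) - 477/220) - 124 = -153*(I*sqrt(19) - 477/220) - 124 = -153*(-477/220 + I*sqrt(19)) - 124 = (72981/220 - 153*I*sqrt(19)) - 124 = 45701/220 - 153*I*sqrt(19)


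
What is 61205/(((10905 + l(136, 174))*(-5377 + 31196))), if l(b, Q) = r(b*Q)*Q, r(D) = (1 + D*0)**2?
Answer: 61205/286048701 ≈ 0.00021397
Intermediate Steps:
r(D) = 1 (r(D) = (1 + 0)**2 = 1**2 = 1)
l(b, Q) = Q (l(b, Q) = 1*Q = Q)
61205/(((10905 + l(136, 174))*(-5377 + 31196))) = 61205/(((10905 + 174)*(-5377 + 31196))) = 61205/((11079*25819)) = 61205/286048701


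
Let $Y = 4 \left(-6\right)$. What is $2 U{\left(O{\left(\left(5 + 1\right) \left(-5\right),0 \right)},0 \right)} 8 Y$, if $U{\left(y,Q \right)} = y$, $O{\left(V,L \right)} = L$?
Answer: $0$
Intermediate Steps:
$Y = -24$
$2 U{\left(O{\left(\left(5 + 1\right) \left(-5\right),0 \right)},0 \right)} 8 Y = 2 \cdot 0 \cdot 8 \left(-24\right) = 0 \cdot 8 \left(-24\right) = 0 \left(-24\right) = 0$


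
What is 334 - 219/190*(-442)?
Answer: 80129/95 ≈ 843.46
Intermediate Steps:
334 - 219/190*(-442) = 334 + 48399/95 = 80129/95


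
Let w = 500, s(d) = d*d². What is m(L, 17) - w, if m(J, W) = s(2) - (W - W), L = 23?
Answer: -492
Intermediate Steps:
s(d) = d³
m(J, W) = 8 (m(J, W) = 2³ - (W - W) = 8 - 1*0 = 8 + 0 = 8)
m(L, 17) - w = 8 - 1*500 = 8 - 500 = -492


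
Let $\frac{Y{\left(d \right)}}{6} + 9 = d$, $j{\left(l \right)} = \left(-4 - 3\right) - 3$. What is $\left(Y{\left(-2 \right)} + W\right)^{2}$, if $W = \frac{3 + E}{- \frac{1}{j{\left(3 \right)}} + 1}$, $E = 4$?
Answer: $\frac{430336}{121} \approx 3556.5$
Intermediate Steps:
$j{\left(l \right)} = -10$ ($j{\left(l \right)} = -7 - 3 = -10$)
$Y{\left(d \right)} = -54 + 6 d$
$W = \frac{70}{11}$ ($W = \frac{3 + 4}{- \frac{1}{-10} + 1} = \frac{7}{\left(-1\right) \left(- \frac{1}{10}\right) + 1} = \frac{7}{\frac{1}{10} + 1} = \frac{7}{\frac{11}{10}} = 7 \cdot \frac{10}{11} = \frac{70}{11} \approx 6.3636$)
$\left(Y{\left(-2 \right)} + W\right)^{2} = \left(\left(-54 + 6 \left(-2\right)\right) + \frac{70}{11}\right)^{2} = \left(\left(-54 - 12\right) + \frac{70}{11}\right)^{2} = \left(-66 + \frac{70}{11}\right)^{2} = \left(- \frac{656}{11}\right)^{2} = \frac{430336}{121}$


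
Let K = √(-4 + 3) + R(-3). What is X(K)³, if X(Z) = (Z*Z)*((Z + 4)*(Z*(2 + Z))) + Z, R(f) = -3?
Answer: -221562 - 33966*I ≈ -2.2156e+5 - 33966.0*I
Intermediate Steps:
K = -3 + I (K = √(-4 + 3) - 3 = √(-1) - 3 = I - 3 = -3 + I ≈ -3.0 + 1.0*I)
X(Z) = Z + Z³*(2 + Z)*(4 + Z) (X(Z) = Z²*((4 + Z)*(Z*(2 + Z))) + Z = Z²*(Z*(2 + Z)*(4 + Z)) + Z = Z³*(2 + Z)*(4 + Z) + Z = Z + Z³*(2 + Z)*(4 + Z))
X(K)³ = ((-3 + I) + (-3 + I)⁵ + 6*(-3 + I)⁴ + 8*(-3 + I)³)³ = (-3 + I + (-3 + I)⁵ + 6*(-3 + I)⁴ + 8*(-3 + I)³)³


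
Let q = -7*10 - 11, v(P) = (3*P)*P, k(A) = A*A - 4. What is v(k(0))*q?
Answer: -3888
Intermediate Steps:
k(A) = -4 + A**2 (k(A) = A**2 - 4 = -4 + A**2)
v(P) = 3*P**2
q = -81 (q = -70 - 11 = -81)
v(k(0))*q = (3*(-4 + 0**2)**2)*(-81) = (3*(-4 + 0)**2)*(-81) = (3*(-4)**2)*(-81) = (3*16)*(-81) = 48*(-81) = -3888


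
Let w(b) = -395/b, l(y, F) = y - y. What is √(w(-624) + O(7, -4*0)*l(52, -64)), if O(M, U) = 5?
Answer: √15405/156 ≈ 0.79562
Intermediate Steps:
l(y, F) = 0
√(w(-624) + O(7, -4*0)*l(52, -64)) = √(-395/(-624) + 5*0) = √(-395*(-1/624) + 0) = √(395/624 + 0) = √(395/624) = √15405/156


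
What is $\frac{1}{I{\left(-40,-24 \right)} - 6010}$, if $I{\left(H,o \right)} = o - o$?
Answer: $- \frac{1}{6010} \approx -0.00016639$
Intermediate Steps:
$I{\left(H,o \right)} = 0$
$\frac{1}{I{\left(-40,-24 \right)} - 6010} = \frac{1}{0 - 6010} = \frac{1}{-6010} = - \frac{1}{6010}$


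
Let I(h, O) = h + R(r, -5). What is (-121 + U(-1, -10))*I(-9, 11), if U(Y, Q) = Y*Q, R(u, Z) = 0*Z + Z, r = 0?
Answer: 1554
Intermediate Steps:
R(u, Z) = Z (R(u, Z) = 0 + Z = Z)
U(Y, Q) = Q*Y
I(h, O) = -5 + h (I(h, O) = h - 5 = -5 + h)
(-121 + U(-1, -10))*I(-9, 11) = (-121 - 10*(-1))*(-5 - 9) = (-121 + 10)*(-14) = -111*(-14) = 1554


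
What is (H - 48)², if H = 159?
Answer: 12321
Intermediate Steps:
(H - 48)² = (159 - 48)² = 111² = 12321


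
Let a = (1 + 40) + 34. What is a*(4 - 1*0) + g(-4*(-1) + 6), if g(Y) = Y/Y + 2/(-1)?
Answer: 299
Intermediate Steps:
g(Y) = -1 (g(Y) = 1 + 2*(-1) = 1 - 2 = -1)
a = 75 (a = 41 + 34 = 75)
a*(4 - 1*0) + g(-4*(-1) + 6) = 75*(4 - 1*0) - 1 = 75*(4 + 0) - 1 = 75*4 - 1 = 300 - 1 = 299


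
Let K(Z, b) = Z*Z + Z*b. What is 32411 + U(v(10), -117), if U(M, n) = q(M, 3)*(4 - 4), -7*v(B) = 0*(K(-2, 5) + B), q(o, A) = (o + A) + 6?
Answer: 32411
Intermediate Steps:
K(Z, b) = Z**2 + Z*b
q(o, A) = 6 + A + o (q(o, A) = (A + o) + 6 = 6 + A + o)
v(B) = 0 (v(B) = -0*(-2*(-2 + 5) + B) = -0*(-2*3 + B) = -0*(-6 + B) = -1/7*0 = 0)
U(M, n) = 0 (U(M, n) = (6 + 3 + M)*(4 - 4) = (9 + M)*0 = 0)
32411 + U(v(10), -117) = 32411 + 0 = 32411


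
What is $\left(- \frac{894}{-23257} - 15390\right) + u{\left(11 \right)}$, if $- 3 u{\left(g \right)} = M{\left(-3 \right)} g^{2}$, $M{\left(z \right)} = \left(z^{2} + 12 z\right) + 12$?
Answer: $- \frac{343853851}{23257} \approx -14785.0$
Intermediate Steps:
$M{\left(z \right)} = 12 + z^{2} + 12 z$
$u{\left(g \right)} = 5 g^{2}$ ($u{\left(g \right)} = - \frac{\left(12 + \left(-3\right)^{2} + 12 \left(-3\right)\right) g^{2}}{3} = - \frac{\left(12 + 9 - 36\right) g^{2}}{3} = - \frac{\left(-15\right) g^{2}}{3} = 5 g^{2}$)
$\left(- \frac{894}{-23257} - 15390\right) + u{\left(11 \right)} = \left(- \frac{894}{-23257} - 15390\right) + 5 \cdot 11^{2} = \left(\left(-894\right) \left(- \frac{1}{23257}\right) - 15390\right) + 5 \cdot 121 = \left(\frac{894}{23257} - 15390\right) + 605 = - \frac{357924336}{23257} + 605 = - \frac{343853851}{23257}$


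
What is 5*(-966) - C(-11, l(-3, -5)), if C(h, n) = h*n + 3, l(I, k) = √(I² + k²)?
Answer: -4833 + 11*√34 ≈ -4768.9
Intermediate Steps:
C(h, n) = 3 + h*n
5*(-966) - C(-11, l(-3, -5)) = 5*(-966) - (3 - 11*√((-3)² + (-5)²)) = -4830 - (3 - 11*√(9 + 25)) = -4830 - (3 - 11*√34) = -4830 + (-3 + 11*√34) = -4833 + 11*√34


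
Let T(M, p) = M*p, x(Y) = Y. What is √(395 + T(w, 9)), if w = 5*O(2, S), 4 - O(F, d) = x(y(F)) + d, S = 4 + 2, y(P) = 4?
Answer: 5*√5 ≈ 11.180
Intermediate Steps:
S = 6
O(F, d) = -d (O(F, d) = 4 - (4 + d) = 4 + (-4 - d) = -d)
w = -30 (w = 5*(-1*6) = 5*(-6) = -30)
√(395 + T(w, 9)) = √(395 - 30*9) = √(395 - 270) = √125 = 5*√5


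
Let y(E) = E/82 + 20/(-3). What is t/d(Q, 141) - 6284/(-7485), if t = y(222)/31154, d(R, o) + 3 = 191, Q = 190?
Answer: 1509007326023/1797410714520 ≈ 0.83955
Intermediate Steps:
y(E) = -20/3 + E/82 (y(E) = E*(1/82) + 20*(-1/3) = E/82 - 20/3 = -20/3 + E/82)
d(R, o) = 188 (d(R, o) = -3 + 191 = 188)
t = -487/3831942 (t = (-20/3 + (1/82)*222)/31154 = (-20/3 + 111/41)*(1/31154) = -487/123*1/31154 = -487/3831942 ≈ -0.00012709)
t/d(Q, 141) - 6284/(-7485) = -487/3831942/188 - 6284/(-7485) = -487/3831942*1/188 - 6284*(-1/7485) = -487/720405096 + 6284/7485 = 1509007326023/1797410714520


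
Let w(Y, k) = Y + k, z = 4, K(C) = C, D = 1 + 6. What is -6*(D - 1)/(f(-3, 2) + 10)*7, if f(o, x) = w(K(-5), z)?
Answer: -28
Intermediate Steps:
D = 7
f(o, x) = -1 (f(o, x) = -5 + 4 = -1)
-6*(D - 1)/(f(-3, 2) + 10)*7 = -6*(7 - 1)/(-1 + 10)*7 = -36/9*7 = -6*⅔*7 = -4*7 = -28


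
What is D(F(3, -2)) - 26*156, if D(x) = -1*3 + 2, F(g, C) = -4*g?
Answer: -4057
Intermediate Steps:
D(x) = -1 (D(x) = -3 + 2 = -1)
D(F(3, -2)) - 26*156 = -1 - 26*156 = -1 - 4056 = -4057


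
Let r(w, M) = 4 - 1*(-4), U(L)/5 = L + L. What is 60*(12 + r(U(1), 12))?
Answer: 1200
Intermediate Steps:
U(L) = 10*L (U(L) = 5*(L + L) = 5*(2*L) = 10*L)
r(w, M) = 8 (r(w, M) = 4 + 4 = 8)
60*(12 + r(U(1), 12)) = 60*(12 + 8) = 60*20 = 1200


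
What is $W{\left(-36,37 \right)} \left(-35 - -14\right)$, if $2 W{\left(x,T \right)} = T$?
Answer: $- \frac{777}{2} \approx -388.5$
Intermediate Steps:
$W{\left(x,T \right)} = \frac{T}{2}$
$W{\left(-36,37 \right)} \left(-35 - -14\right) = \frac{1}{2} \cdot 37 \left(-35 - -14\right) = \frac{37 \left(-35 + 14\right)}{2} = \frac{37}{2} \left(-21\right) = - \frac{777}{2}$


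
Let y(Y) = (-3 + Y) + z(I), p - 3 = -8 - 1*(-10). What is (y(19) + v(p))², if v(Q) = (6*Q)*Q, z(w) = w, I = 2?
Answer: 28224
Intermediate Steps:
p = 5 (p = 3 + (-8 - 1*(-10)) = 3 + (-8 + 10) = 3 + 2 = 5)
v(Q) = 6*Q²
y(Y) = -1 + Y (y(Y) = (-3 + Y) + 2 = -1 + Y)
(y(19) + v(p))² = ((-1 + 19) + 6*5²)² = (18 + 6*25)² = (18 + 150)² = 168² = 28224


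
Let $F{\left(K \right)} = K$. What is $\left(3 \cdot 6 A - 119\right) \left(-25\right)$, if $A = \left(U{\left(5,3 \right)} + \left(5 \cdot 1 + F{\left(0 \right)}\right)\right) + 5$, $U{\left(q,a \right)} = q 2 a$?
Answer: $-15025$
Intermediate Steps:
$U{\left(q,a \right)} = 2 a q$ ($U{\left(q,a \right)} = 2 q a = 2 a q$)
$A = 40$ ($A = \left(2 \cdot 3 \cdot 5 + \left(5 \cdot 1 + 0\right)\right) + 5 = \left(30 + \left(5 + 0\right)\right) + 5 = \left(30 + 5\right) + 5 = 35 + 5 = 40$)
$\left(3 \cdot 6 A - 119\right) \left(-25\right) = \left(3 \cdot 6 \cdot 40 - 119\right) \left(-25\right) = \left(18 \cdot 40 - 119\right) \left(-25\right) = \left(720 - 119\right) \left(-25\right) = 601 \left(-25\right) = -15025$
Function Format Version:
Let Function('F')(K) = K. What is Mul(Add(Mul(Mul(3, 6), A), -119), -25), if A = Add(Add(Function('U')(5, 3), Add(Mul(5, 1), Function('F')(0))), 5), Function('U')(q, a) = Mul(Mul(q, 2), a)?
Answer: -15025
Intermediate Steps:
Function('U')(q, a) = Mul(2, a, q) (Function('U')(q, a) = Mul(Mul(2, q), a) = Mul(2, a, q))
A = 40 (A = Add(Add(Mul(2, 3, 5), Add(Mul(5, 1), 0)), 5) = Add(Add(30, Add(5, 0)), 5) = Add(Add(30, 5), 5) = Add(35, 5) = 40)
Mul(Add(Mul(Mul(3, 6), A), -119), -25) = Mul(Add(Mul(Mul(3, 6), 40), -119), -25) = Mul(Add(Mul(18, 40), -119), -25) = Mul(Add(720, -119), -25) = Mul(601, -25) = -15025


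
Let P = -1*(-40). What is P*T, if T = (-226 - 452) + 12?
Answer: -26640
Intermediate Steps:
T = -666 (T = -678 + 12 = -666)
P = 40
P*T = 40*(-666) = -26640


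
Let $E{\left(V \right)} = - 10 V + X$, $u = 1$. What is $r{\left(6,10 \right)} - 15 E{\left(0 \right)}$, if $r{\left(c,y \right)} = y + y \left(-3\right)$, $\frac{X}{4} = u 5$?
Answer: $-320$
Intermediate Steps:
$X = 20$ ($X = 4 \cdot 1 \cdot 5 = 4 \cdot 5 = 20$)
$r{\left(c,y \right)} = - 2 y$ ($r{\left(c,y \right)} = y - 3 y = - 2 y$)
$E{\left(V \right)} = 20 - 10 V$ ($E{\left(V \right)} = - 10 V + 20 = 20 - 10 V$)
$r{\left(6,10 \right)} - 15 E{\left(0 \right)} = \left(-2\right) 10 - 15 \left(20 - 0\right) = -20 - 15 \left(20 + 0\right) = -20 - 300 = -320$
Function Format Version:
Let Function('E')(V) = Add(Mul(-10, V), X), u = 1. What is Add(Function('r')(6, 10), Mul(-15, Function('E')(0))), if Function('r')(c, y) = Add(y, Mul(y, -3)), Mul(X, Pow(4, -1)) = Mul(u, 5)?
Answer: -320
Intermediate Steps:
X = 20 (X = Mul(4, Mul(1, 5)) = Mul(4, 5) = 20)
Function('r')(c, y) = Mul(-2, y) (Function('r')(c, y) = Add(y, Mul(-3, y)) = Mul(-2, y))
Function('E')(V) = Add(20, Mul(-10, V)) (Function('E')(V) = Add(Mul(-10, V), 20) = Add(20, Mul(-10, V)))
Add(Function('r')(6, 10), Mul(-15, Function('E')(0))) = Add(Mul(-2, 10), Mul(-15, Add(20, Mul(-10, 0)))) = Add(-20, Mul(-15, Add(20, 0))) = Add(-20, Mul(-15, 20)) = Add(-20, -300) = -320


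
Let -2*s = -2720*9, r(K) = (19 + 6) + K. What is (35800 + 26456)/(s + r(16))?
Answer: 62256/12281 ≈ 5.0693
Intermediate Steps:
r(K) = 25 + K
s = 12240 (s = -(-1360)*9 = -½*(-24480) = 12240)
(35800 + 26456)/(s + r(16)) = (35800 + 26456)/(12240 + (25 + 16)) = 62256/(12240 + 41) = 62256/12281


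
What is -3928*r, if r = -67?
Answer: 263176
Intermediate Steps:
-3928*r = -3928*(-67) = 263176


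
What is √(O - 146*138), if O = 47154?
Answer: √27006 ≈ 164.33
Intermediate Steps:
√(O - 146*138) = √(47154 - 146*138) = √(47154 - 20148) = √27006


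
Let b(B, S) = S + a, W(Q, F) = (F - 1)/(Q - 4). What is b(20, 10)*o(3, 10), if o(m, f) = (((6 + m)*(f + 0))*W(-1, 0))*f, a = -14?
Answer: -720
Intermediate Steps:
W(Q, F) = (-1 + F)/(-4 + Q)
b(B, S) = -14 + S (b(B, S) = S - 14 = -14 + S)
o(m, f) = f²*(6 + m)/5 (o(m, f) = (((6 + m)*(f + 0))*((-1 + 0)/(-4 - 1)))*f = (((6 + m)*f)*(-1/(-5)))*f = ((f*(6 + m))*(-⅕*(-1)))*f = ((f*(6 + m))*(⅕))*f = (f*(6 + m)/5)*f = f²*(6 + m)/5)
b(20, 10)*o(3, 10) = (-14 + 10)*((⅕)*10²*(6 + 3)) = -4*100*9/5 = -4*180 = -720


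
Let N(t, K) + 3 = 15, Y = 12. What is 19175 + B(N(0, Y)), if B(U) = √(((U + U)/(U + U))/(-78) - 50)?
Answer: 19175 + I*√304278/78 ≈ 19175.0 + 7.072*I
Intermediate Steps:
N(t, K) = 12 (N(t, K) = -3 + 15 = 12)
B(U) = I*√304278/78 (B(U) = √(((2*U)/((2*U)))*(-1/78) - 50) = √(((2*U)*(1/(2*U)))*(-1/78) - 50) = √(1*(-1/78) - 50) = √(-1/78 - 50) = √(-3901/78) = I*√304278/78)
19175 + B(N(0, Y)) = 19175 + I*√304278/78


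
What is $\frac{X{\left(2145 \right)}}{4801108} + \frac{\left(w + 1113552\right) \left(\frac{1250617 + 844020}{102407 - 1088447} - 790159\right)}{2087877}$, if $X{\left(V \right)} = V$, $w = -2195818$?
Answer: $\frac{9731781557757623477126}{23760063007419915} \approx 4.0959 \cdot 10^{5}$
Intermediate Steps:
$\frac{X{\left(2145 \right)}}{4801108} + \frac{\left(w + 1113552\right) \left(\frac{1250617 + 844020}{102407 - 1088447} - 790159\right)}{2087877} = \frac{2145}{4801108} + \frac{\left(-2195818 + 1113552\right) \left(\frac{1250617 + 844020}{102407 - 1088447} - 790159\right)}{2087877} = 2145 \cdot \frac{1}{4801108} + - 1082266 \left(\frac{2094637}{-986040} - 790159\right) \frac{1}{2087877} = \frac{165}{369316} + - 1082266 \left(2094637 \left(- \frac{1}{986040}\right) - 790159\right) \frac{1}{2087877} = \frac{165}{369316} + - 1082266 \left(- \frac{2094637}{986040} - 790159\right) \frac{1}{2087877} = \frac{165}{369316} + \left(-1082266\right) \left(- \frac{779130474997}{986040}\right) \frac{1}{2087877} = \frac{165}{369316} + \frac{421613211326551601}{493020} \cdot \frac{1}{2087877} = \frac{165}{369316} + \frac{421613211326551601}{1029365118540} = \frac{9731781557757623477126}{23760063007419915}$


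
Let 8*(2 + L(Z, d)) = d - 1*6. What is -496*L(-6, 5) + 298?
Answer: 1352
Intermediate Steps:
L(Z, d) = -11/4 + d/8 (L(Z, d) = -2 + (d - 1*6)/8 = -2 + (d - 6)/8 = -2 + (-6 + d)/8 = -2 + (-¾ + d/8) = -11/4 + d/8)
-496*L(-6, 5) + 298 = -496*(-11/4 + (⅛)*5) + 298 = -496*(-11/4 + 5/8) + 298 = -496*(-17/8) + 298 = 1054 + 298 = 1352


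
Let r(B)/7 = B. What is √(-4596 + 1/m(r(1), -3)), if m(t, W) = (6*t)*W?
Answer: I*√8107358/42 ≈ 67.794*I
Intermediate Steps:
r(B) = 7*B
m(t, W) = 6*W*t
√(-4596 + 1/m(r(1), -3)) = √(-4596 + 1/(6*(-3)*(7*1))) = √(-4596 + 1/(6*(-3)*7)) = √(-4596 + 1/(-126)) = √(-4596 - 1/126) = √(-579097/126) = I*√8107358/42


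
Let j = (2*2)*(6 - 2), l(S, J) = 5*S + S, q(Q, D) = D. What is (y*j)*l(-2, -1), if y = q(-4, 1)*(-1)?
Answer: 192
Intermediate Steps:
l(S, J) = 6*S
y = -1 (y = 1*(-1) = -1)
j = 16 (j = 4*4 = 16)
(y*j)*l(-2, -1) = (-1*16)*(6*(-2)) = -16*(-12) = 192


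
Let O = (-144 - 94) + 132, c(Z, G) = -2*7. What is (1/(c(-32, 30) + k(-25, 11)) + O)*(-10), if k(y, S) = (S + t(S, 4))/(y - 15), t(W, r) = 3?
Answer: 304420/287 ≈ 1060.7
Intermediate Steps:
k(y, S) = (3 + S)/(-15 + y) (k(y, S) = (S + 3)/(y - 15) = (3 + S)/(-15 + y))
c(Z, G) = -14
O = -106 (O = -238 + 132 = -106)
(1/(c(-32, 30) + k(-25, 11)) + O)*(-10) = (1/(-14 + (3 + 11)/(-15 - 25)) - 106)*(-10) = (1/(-14 + 14/(-40)) - 106)*(-10) = (1/(-14 - 1/40*14) - 106)*(-10) = (1/(-14 - 7/20) - 106)*(-10) = (1/(-287/20) - 106)*(-10) = (-20/287 - 106)*(-10) = -30442/287*(-10) = 304420/287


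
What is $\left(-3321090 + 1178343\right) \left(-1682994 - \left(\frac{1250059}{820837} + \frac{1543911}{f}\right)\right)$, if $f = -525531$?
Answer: $\frac{518545783614565386697860}{143791763149} \approx 3.6062 \cdot 10^{12}$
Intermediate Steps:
$\left(-3321090 + 1178343\right) \left(-1682994 - \left(\frac{1250059}{820837} + \frac{1543911}{f}\right)\right) = \left(-3321090 + 1178343\right) \left(-1682994 - \left(- \frac{514637}{175177} + \frac{1250059}{820837}\right)\right) = - 2142747 \left(-1682994 - - \frac{203451505726}{143791763149}\right) = - 2142747 \left(-1682994 + \left(\frac{514637}{175177} - \frac{1250059}{820837}\right)\right) = - 2142747 \left(-1682994 + \frac{203451505726}{143791763149}\right) = \left(-2142747\right) \left(- \frac{242000471177682380}{143791763149}\right) = \frac{518545783614565386697860}{143791763149}$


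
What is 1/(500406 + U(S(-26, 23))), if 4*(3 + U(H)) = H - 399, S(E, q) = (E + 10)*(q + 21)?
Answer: 4/2000509 ≈ 1.9995e-6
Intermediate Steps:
S(E, q) = (10 + E)*(21 + q)
U(H) = -411/4 + H/4 (U(H) = -3 + (H - 399)/4 = -3 + (-399 + H)/4 = -3 + (-399/4 + H/4) = -411/4 + H/4)
1/(500406 + U(S(-26, 23))) = 1/(500406 + (-411/4 + (210 + 10*23 + 21*(-26) - 26*23)/4)) = 1/(500406 + (-411/4 + (210 + 230 - 546 - 598)/4)) = 1/(500406 + (-411/4 + (¼)*(-704))) = 1/(500406 + (-411/4 - 176)) = 1/(500406 - 1115/4) = 1/(2000509/4) = 4/2000509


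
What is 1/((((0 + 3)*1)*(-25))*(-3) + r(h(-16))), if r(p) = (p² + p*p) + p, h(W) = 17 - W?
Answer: 1/2436 ≈ 0.00041051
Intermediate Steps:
r(p) = p + 2*p² (r(p) = (p² + p²) + p = 2*p² + p = p + 2*p²)
1/((((0 + 3)*1)*(-25))*(-3) + r(h(-16))) = 1/((((0 + 3)*1)*(-25))*(-3) + (17 - 1*(-16))*(1 + 2*(17 - 1*(-16)))) = 1/(((3*1)*(-25))*(-3) + (17 + 16)*(1 + 2*(17 + 16))) = 1/((3*(-25))*(-3) + 33*(1 + 2*33)) = 1/(-75*(-3) + 33*(1 + 66)) = 1/(225 + 33*67) = 1/(225 + 2211) = 1/2436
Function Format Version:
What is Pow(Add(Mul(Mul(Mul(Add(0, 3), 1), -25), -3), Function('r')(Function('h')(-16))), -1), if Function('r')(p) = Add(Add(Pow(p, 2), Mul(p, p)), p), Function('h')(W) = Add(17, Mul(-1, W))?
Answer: Rational(1, 2436) ≈ 0.00041051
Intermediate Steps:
Function('r')(p) = Add(p, Mul(2, Pow(p, 2))) (Function('r')(p) = Add(Add(Pow(p, 2), Pow(p, 2)), p) = Add(Mul(2, Pow(p, 2)), p) = Add(p, Mul(2, Pow(p, 2))))
Pow(Add(Mul(Mul(Mul(Add(0, 3), 1), -25), -3), Function('r')(Function('h')(-16))), -1) = Pow(Add(Mul(Mul(Mul(Add(0, 3), 1), -25), -3), Mul(Add(17, Mul(-1, -16)), Add(1, Mul(2, Add(17, Mul(-1, -16)))))), -1) = Pow(Add(Mul(Mul(Mul(3, 1), -25), -3), Mul(Add(17, 16), Add(1, Mul(2, Add(17, 16))))), -1) = Pow(Add(Mul(Mul(3, -25), -3), Mul(33, Add(1, Mul(2, 33)))), -1) = Pow(Add(Mul(-75, -3), Mul(33, Add(1, 66))), -1) = Pow(Add(225, Mul(33, 67)), -1) = Pow(Add(225, 2211), -1) = Pow(2436, -1) = Rational(1, 2436)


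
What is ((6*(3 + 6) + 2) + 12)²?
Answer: 4624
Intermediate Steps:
((6*(3 + 6) + 2) + 12)² = ((6*9 + 2) + 12)² = ((54 + 2) + 12)² = (56 + 12)² = 68² = 4624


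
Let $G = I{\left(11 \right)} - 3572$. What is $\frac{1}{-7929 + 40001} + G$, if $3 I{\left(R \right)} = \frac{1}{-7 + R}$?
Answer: $- \frac{343675531}{96216} \approx -3571.9$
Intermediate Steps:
$I{\left(R \right)} = \frac{1}{3 \left(-7 + R\right)}$
$G = - \frac{42863}{12}$ ($G = \frac{1}{3 \left(-7 + 11\right)} - 3572 = \frac{1}{3 \cdot 4} - 3572 = \frac{1}{3} \cdot \frac{1}{4} - 3572 = \frac{1}{12} - 3572 = - \frac{42863}{12} \approx -3571.9$)
$\frac{1}{-7929 + 40001} + G = \frac{1}{-7929 + 40001} - \frac{42863}{12} = \frac{1}{32072} - \frac{42863}{12} = - \frac{343675531}{96216}$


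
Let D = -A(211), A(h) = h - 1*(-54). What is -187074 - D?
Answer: -186809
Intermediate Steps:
A(h) = 54 + h (A(h) = h + 54 = 54 + h)
D = -265 (D = -(54 + 211) = -1*265 = -265)
-187074 - D = -187074 - 1*(-265) = -187074 + 265 = -186809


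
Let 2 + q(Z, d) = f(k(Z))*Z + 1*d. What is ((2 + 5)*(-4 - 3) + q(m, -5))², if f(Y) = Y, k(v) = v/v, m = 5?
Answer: 2601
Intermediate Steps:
k(v) = 1
q(Z, d) = -2 + Z + d (q(Z, d) = -2 + (1*Z + 1*d) = -2 + (Z + d) = -2 + Z + d)
((2 + 5)*(-4 - 3) + q(m, -5))² = ((2 + 5)*(-4 - 3) + (-2 + 5 - 5))² = (7*(-7) - 2)² = (-49 - 2)² = (-51)² = 2601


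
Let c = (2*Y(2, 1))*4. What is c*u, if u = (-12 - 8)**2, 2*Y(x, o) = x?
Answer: 3200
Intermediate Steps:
Y(x, o) = x/2
c = 8 (c = (2*((1/2)*2))*4 = (2*1)*4 = 2*4 = 8)
u = 400 (u = (-20)**2 = 400)
c*u = 8*400 = 3200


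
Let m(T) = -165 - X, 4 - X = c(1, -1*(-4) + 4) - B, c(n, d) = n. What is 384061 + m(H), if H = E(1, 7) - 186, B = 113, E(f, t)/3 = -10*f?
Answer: 383780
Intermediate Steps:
E(f, t) = -30*f (E(f, t) = 3*(-10*f) = -30*f)
X = 116 (X = 4 - (1 - 1*113) = 4 - (1 - 113) = 4 - 1*(-112) = 4 + 112 = 116)
H = -216 (H = -30*1 - 186 = -30 - 186 = -216)
m(T) = -281 (m(T) = -165 - 1*116 = -165 - 116 = -281)
384061 + m(H) = 384061 - 281 = 383780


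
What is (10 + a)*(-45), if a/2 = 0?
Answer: -450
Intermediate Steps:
a = 0 (a = 2*0 = 0)
(10 + a)*(-45) = (10 + 0)*(-45) = 10*(-45) = -450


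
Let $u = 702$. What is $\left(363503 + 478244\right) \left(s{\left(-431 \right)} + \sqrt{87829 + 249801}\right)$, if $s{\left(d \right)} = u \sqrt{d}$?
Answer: $841747 \sqrt{337630} + 590906394 i \sqrt{431} \approx 4.891 \cdot 10^{8} + 1.2268 \cdot 10^{10} i$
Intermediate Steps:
$s{\left(d \right)} = 702 \sqrt{d}$
$\left(363503 + 478244\right) \left(s{\left(-431 \right)} + \sqrt{87829 + 249801}\right) = \left(363503 + 478244\right) \left(702 \sqrt{-431} + \sqrt{87829 + 249801}\right) = 841747 \left(702 i \sqrt{431} + \sqrt{337630}\right) = 841747 \left(\sqrt{337630} + 702 i \sqrt{431}\right) = 841747 \sqrt{337630} + 590906394 i \sqrt{431}$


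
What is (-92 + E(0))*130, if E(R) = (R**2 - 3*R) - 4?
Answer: -12480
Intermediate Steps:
E(R) = -4 + R**2 - 3*R
(-92 + E(0))*130 = (-92 + (-4 + 0**2 - 3*0))*130 = (-92 + (-4 + 0 + 0))*130 = (-92 - 4)*130 = -96*130 = -12480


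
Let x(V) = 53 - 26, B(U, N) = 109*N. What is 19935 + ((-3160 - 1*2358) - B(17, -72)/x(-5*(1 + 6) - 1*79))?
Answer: 44123/3 ≈ 14708.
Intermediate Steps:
x(V) = 27
19935 + ((-3160 - 1*2358) - B(17, -72)/x(-5*(1 + 6) - 1*79)) = 19935 + ((-3160 - 1*2358) - 109*(-72)/27) = 19935 + ((-3160 - 2358) - (-7848)/27) = 19935 + (-5518 - 1*(-872/3)) = 19935 + (-5518 + 872/3) = 19935 - 15682/3 = 44123/3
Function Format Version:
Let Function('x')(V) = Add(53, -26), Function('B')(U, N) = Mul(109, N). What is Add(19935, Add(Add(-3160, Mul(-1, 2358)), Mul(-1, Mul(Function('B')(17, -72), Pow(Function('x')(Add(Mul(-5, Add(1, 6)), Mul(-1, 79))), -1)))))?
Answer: Rational(44123, 3) ≈ 14708.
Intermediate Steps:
Function('x')(V) = 27
Add(19935, Add(Add(-3160, Mul(-1, 2358)), Mul(-1, Mul(Function('B')(17, -72), Pow(Function('x')(Add(Mul(-5, Add(1, 6)), Mul(-1, 79))), -1))))) = Add(19935, Add(Add(-3160, Mul(-1, 2358)), Mul(-1, Mul(Mul(109, -72), Pow(27, -1))))) = Add(19935, Add(Add(-3160, -2358), Mul(-1, Mul(-7848, Rational(1, 27))))) = Add(19935, Add(-5518, Mul(-1, Rational(-872, 3)))) = Add(19935, Add(-5518, Rational(872, 3))) = Add(19935, Rational(-15682, 3)) = Rational(44123, 3)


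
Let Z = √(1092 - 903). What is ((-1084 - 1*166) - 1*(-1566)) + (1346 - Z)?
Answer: 1662 - 3*√21 ≈ 1648.3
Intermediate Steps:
Z = 3*√21 (Z = √189 = 3*√21 ≈ 13.748)
((-1084 - 1*166) - 1*(-1566)) + (1346 - Z) = ((-1084 - 1*166) - 1*(-1566)) + (1346 - 3*√21) = ((-1084 - 166) + 1566) + (1346 - 3*√21) = (-1250 + 1566) + (1346 - 3*√21) = 316 + (1346 - 3*√21) = 1662 - 3*√21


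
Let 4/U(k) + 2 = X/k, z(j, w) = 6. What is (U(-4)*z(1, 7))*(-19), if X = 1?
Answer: 608/3 ≈ 202.67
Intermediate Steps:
U(k) = 4/(-2 + 1/k)
(U(-4)*z(1, 7))*(-19) = (-4*(-4)/(-1 + 2*(-4))*6)*(-19) = (-4*(-4)/(-1 - 8)*6)*(-19) = (-4*(-4)/(-9)*6)*(-19) = (-4*(-4)*(-⅑)*6)*(-19) = -16/9*6*(-19) = -32/3*(-19) = 608/3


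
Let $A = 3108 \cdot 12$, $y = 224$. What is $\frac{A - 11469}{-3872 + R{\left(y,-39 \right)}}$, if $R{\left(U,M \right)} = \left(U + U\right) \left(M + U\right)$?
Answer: $\frac{8609}{26336} \approx 0.32689$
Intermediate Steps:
$R{\left(U,M \right)} = 2 U \left(M + U\right)$
$A = 37296$
$\frac{A - 11469}{-3872 + R{\left(y,-39 \right)}} = \frac{37296 - 11469}{-3872 + 2 \cdot 224 \left(-39 + 224\right)} = \frac{25827}{-3872 + 2 \cdot 224 \cdot 185} = \frac{25827}{-3872 + 82880} = \frac{25827}{79008} = 25827 \cdot \frac{1}{79008} = \frac{8609}{26336}$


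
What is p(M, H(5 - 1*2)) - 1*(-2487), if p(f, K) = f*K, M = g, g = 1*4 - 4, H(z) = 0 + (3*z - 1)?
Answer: 2487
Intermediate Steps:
H(z) = -1 + 3*z (H(z) = 0 + (-1 + 3*z) = -1 + 3*z)
g = 0 (g = 4 - 4 = 0)
M = 0
p(f, K) = K*f
p(M, H(5 - 1*2)) - 1*(-2487) = (-1 + 3*(5 - 1*2))*0 - 1*(-2487) = (-1 + 3*(5 - 2))*0 + 2487 = (-1 + 3*3)*0 + 2487 = (-1 + 9)*0 + 2487 = 8*0 + 2487 = 0 + 2487 = 2487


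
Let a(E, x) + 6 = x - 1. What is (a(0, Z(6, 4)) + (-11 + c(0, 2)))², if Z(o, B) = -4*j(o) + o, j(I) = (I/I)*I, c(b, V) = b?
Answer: 1296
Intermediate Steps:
j(I) = I (j(I) = 1*I = I)
Z(o, B) = -3*o (Z(o, B) = -4*o + o = -3*o)
a(E, x) = -7 + x (a(E, x) = -6 + (x - 1) = -6 + (-1 + x) = -7 + x)
(a(0, Z(6, 4)) + (-11 + c(0, 2)))² = ((-7 - 3*6) + (-11 + 0))² = ((-7 - 18) - 11)² = (-25 - 11)² = (-36)² = 1296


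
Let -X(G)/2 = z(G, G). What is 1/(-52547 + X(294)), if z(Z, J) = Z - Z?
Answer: -1/52547 ≈ -1.9031e-5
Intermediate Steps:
z(Z, J) = 0
X(G) = 0 (X(G) = -2*0 = 0)
1/(-52547 + X(294)) = 1/(-52547 + 0) = 1/(-52547) = -1/52547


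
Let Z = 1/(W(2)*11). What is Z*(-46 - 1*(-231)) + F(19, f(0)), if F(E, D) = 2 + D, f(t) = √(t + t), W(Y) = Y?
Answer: 229/22 ≈ 10.409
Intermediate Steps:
f(t) = √2*√t (f(t) = √(2*t) = √2*√t)
Z = 1/22 (Z = 1/(2*11) = 1/22 ≈ 0.045455)
Z*(-46 - 1*(-231)) + F(19, f(0)) = (-46 - 1*(-231))/22 + (2 + √2*√0) = (-46 + 231)/22 + (2 + √2*0) = (1/22)*185 + (2 + 0) = 185/22 + 2 = 229/22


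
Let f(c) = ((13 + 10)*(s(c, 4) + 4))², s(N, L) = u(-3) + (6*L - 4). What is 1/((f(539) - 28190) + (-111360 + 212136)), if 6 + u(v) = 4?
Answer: 1/328622 ≈ 3.0430e-6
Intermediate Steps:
u(v) = -2 (u(v) = -6 + 4 = -2)
s(N, L) = -6 + 6*L (s(N, L) = -2 + (6*L - 4) = -2 + (-4 + 6*L) = -6 + 6*L)
f(c) = 256036 (f(c) = ((13 + 10)*((-6 + 6*4) + 4))² = (23*((-6 + 24) + 4))² = (23*(18 + 4))² = (23*22)² = 506² = 256036)
1/((f(539) - 28190) + (-111360 + 212136)) = 1/((256036 - 28190) + (-111360 + 212136)) = 1/(227846 + 100776) = 1/328622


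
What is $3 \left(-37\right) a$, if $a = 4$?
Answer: $-444$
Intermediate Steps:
$3 \left(-37\right) a = 3 \left(-37\right) 4 = \left(-111\right) 4 = -444$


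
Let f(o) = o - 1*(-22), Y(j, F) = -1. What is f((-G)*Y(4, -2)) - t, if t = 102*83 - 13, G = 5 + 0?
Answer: -8426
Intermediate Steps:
G = 5
t = 8453 (t = 8466 - 13 = 8453)
f(o) = 22 + o (f(o) = o + 22 = 22 + o)
f((-G)*Y(4, -2)) - t = (22 - 1*5*(-1)) - 1*8453 = (22 - 5*(-1)) - 8453 = (22 + 5) - 8453 = 27 - 8453 = -8426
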